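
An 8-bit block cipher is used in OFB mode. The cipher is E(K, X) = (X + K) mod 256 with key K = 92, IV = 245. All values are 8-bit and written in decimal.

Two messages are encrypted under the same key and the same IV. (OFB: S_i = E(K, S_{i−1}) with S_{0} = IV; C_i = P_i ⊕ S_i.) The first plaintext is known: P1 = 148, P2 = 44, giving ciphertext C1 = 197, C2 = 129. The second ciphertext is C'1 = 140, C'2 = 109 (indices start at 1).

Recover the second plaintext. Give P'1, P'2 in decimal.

In OFB with a reused IV, both messages share the same keystream S_i, so C_i ⊕ C'_i = P_i ⊕ P'_i and thus P'_i = P_i ⊕ C_i ⊕ C'_i.
P'1: 148 ⊕ 197 ⊕ 140 = 221.
P'2: 44 ⊕ 129 ⊕ 109 = 192.

P'1 = 221, P'2 = 192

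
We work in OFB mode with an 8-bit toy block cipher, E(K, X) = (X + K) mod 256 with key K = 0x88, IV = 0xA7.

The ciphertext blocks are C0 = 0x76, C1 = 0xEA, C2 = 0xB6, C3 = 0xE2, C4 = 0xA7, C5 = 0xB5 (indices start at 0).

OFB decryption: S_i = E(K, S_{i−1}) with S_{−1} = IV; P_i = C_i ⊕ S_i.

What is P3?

P0: S = E(K, 0xA7) = 0x2F; 0x76 ⊕ 0x2F = 0x59.
P1: S = E(K, 0x2F) = 0xB7; 0xEA ⊕ 0xB7 = 0x5D.
P2: S = E(K, 0xB7) = 0x3F; 0xB6 ⊕ 0x3F = 0x89.
P3: S = E(K, 0x3F) = 0xC7; 0xE2 ⊕ 0xC7 = 0x25.

P3 = 0x25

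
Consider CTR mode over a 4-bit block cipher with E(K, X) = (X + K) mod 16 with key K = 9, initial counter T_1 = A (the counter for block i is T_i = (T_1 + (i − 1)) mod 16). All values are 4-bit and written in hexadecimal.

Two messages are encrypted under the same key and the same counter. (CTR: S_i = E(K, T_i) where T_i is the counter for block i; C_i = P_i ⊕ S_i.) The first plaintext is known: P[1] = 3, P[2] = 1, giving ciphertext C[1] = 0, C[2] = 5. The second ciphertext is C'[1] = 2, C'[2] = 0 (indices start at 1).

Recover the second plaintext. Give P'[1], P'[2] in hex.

In CTR with a reused counter, both messages share the same keystream S_i, so C_i ⊕ C'_i = P_i ⊕ P'_i and thus P'_i = P_i ⊕ C_i ⊕ C'_i.
P'[1]: 3 ⊕ 0 ⊕ 2 = 1.
P'[2]: 1 ⊕ 5 ⊕ 0 = 4.

P'[1] = 1, P'[2] = 4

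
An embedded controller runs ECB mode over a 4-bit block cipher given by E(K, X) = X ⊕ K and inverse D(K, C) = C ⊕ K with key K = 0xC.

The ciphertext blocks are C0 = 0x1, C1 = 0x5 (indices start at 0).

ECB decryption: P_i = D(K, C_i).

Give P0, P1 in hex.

P0 = 0xD, P1 = 0x9

P0: D(K, 0x1) = 0xD.
P1: D(K, 0x5) = 0x9.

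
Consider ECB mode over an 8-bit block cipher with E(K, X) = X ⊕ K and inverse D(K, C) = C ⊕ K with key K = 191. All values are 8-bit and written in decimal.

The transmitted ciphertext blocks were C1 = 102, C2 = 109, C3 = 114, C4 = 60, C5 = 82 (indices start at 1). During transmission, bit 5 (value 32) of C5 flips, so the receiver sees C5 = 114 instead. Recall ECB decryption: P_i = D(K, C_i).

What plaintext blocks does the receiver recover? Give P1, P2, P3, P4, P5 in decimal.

P1 = 217, P2 = 210, P3 = 205, P4 = 131, P5 = 205

Only C5 changed, to 114. In ECB, a change in C_i affects only P_i. Decrypting the received ciphertext:
P1: D(K, 102) = 217.
P2: D(K, 109) = 210.
P3: D(K, 114) = 205.
P4: D(K, 60) = 131.
P5: D(K, 114) = 205.
Blocks that differ from the original plaintext: P5.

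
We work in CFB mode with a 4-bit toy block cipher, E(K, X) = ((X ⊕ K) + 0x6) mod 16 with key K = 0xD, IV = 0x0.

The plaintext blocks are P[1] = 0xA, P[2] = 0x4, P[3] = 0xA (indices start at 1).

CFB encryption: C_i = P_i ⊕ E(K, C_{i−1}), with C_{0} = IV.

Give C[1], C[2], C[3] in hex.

C[1]: E(K, 0x0) = 0x3; 0xA ⊕ 0x3 = 0x9.
C[2]: E(K, 0x9) = 0xA; 0x4 ⊕ 0xA = 0xE.
C[3]: E(K, 0xE) = 0x9; 0xA ⊕ 0x9 = 0x3.

C[1] = 0x9, C[2] = 0xE, C[3] = 0x3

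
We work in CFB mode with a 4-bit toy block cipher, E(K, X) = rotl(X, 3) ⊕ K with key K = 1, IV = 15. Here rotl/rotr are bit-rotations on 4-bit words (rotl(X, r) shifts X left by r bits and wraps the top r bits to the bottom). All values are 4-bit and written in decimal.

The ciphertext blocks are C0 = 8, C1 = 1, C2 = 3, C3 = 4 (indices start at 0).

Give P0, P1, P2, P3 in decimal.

CFB decryption: P_i = C_i ⊕ E(K, C_{i−1}), with C_{−1} = IV.
P0: E(K, 15) = 14; 8 ⊕ 14 = 6.
P1: E(K, 8) = 5; 1 ⊕ 5 = 4.
P2: E(K, 1) = 9; 3 ⊕ 9 = 10.
P3: E(K, 3) = 8; 4 ⊕ 8 = 12.

P0 = 6, P1 = 4, P2 = 10, P3 = 12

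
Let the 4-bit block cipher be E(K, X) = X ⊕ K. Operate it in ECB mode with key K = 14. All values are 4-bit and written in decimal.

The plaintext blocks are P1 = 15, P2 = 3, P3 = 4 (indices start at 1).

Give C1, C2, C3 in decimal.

C1 = 1, C2 = 13, C3 = 10

ECB encryption: C_i = E(K, P_i).
C1: E(K, 15) = 1.
C2: E(K, 3) = 13.
C3: E(K, 4) = 10.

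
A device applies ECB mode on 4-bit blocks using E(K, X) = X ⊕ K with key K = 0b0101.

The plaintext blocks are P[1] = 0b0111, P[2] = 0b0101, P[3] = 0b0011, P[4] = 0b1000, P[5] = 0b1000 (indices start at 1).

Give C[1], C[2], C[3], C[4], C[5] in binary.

ECB encryption: C_i = E(K, P_i).
C[1]: E(K, 0b0111) = 0b0010.
C[2]: E(K, 0b0101) = 0b0000.
C[3]: E(K, 0b0011) = 0b0110.
C[4]: E(K, 0b1000) = 0b1101.
C[5]: E(K, 0b1000) = 0b1101.

C[1] = 0b0010, C[2] = 0b0000, C[3] = 0b0110, C[4] = 0b1101, C[5] = 0b1101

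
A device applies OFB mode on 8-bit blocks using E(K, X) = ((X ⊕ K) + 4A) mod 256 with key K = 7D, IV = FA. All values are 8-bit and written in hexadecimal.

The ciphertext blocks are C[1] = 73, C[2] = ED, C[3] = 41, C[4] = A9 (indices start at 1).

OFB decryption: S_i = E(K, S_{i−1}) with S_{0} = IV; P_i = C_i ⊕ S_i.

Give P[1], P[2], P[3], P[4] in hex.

P[1] = A2, P[2] = 1B, P[3] = 94, P[4] = 5B

P[1]: S = E(K, FA) = D1; 73 ⊕ D1 = A2.
P[2]: S = E(K, D1) = F6; ED ⊕ F6 = 1B.
P[3]: S = E(K, F6) = D5; 41 ⊕ D5 = 94.
P[4]: S = E(K, D5) = F2; A9 ⊕ F2 = 5B.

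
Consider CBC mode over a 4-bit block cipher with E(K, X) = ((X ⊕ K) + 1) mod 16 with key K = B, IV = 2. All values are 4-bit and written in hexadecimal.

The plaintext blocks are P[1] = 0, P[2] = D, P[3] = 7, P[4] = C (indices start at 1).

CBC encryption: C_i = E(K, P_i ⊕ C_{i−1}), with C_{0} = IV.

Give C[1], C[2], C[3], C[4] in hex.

C[1]: P[1] ⊕ 2 = 2; E(K, 2) = A.
C[2]: P[2] ⊕ A = 7; E(K, 7) = D.
C[3]: P[3] ⊕ D = A; E(K, A) = 2.
C[4]: P[4] ⊕ 2 = E; E(K, E) = 6.

C[1] = A, C[2] = D, C[3] = 2, C[4] = 6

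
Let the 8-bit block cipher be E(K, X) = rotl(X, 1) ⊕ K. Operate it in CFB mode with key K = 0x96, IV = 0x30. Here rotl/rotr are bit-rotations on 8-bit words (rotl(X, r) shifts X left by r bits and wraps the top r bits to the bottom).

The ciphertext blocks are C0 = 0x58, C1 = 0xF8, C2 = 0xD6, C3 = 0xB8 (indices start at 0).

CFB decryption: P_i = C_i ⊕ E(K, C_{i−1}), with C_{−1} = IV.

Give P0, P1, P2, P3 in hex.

P0 = 0xAE, P1 = 0xDE, P2 = 0xB1, P3 = 0x83

P0: E(K, 0x30) = 0xF6; 0x58 ⊕ 0xF6 = 0xAE.
P1: E(K, 0x58) = 0x26; 0xF8 ⊕ 0x26 = 0xDE.
P2: E(K, 0xF8) = 0x67; 0xD6 ⊕ 0x67 = 0xB1.
P3: E(K, 0xD6) = 0x3B; 0xB8 ⊕ 0x3B = 0x83.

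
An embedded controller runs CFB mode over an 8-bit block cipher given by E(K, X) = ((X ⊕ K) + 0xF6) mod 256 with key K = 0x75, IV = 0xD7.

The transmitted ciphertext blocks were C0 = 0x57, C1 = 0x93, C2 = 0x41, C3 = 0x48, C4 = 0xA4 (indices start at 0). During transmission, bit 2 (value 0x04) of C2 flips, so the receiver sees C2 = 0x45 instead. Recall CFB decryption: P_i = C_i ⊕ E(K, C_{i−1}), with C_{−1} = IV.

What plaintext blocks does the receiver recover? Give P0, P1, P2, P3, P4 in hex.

P0 = 0xCF, P1 = 0x8B, P2 = 0x99, P3 = 0x6E, P4 = 0x97

Only C2 changed, to 0x45. In CFB, a change in C_i flips the same bit in P_i and garbles P_{i+1}. Decrypting the received ciphertext:
P0: E(K, 0xD7) = 0x98; 0x57 ⊕ 0x98 = 0xCF.
P1: E(K, 0x57) = 0x18; 0x93 ⊕ 0x18 = 0x8B.
P2: E(K, 0x93) = 0xDC; 0x45 ⊕ 0xDC = 0x99.
P3: E(K, 0x45) = 0x26; 0x48 ⊕ 0x26 = 0x6E.
P4: E(K, 0x48) = 0x33; 0xA4 ⊕ 0x33 = 0x97.
Blocks that differ from the original plaintext: P2, P3.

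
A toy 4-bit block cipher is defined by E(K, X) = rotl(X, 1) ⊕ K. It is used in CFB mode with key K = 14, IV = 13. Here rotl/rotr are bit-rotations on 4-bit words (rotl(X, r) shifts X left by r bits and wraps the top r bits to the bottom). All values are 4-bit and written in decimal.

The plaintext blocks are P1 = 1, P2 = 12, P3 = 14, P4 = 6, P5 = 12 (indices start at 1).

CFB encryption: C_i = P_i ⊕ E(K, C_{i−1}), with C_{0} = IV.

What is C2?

C2 = 10

C1: E(K, 13) = 5; 1 ⊕ 5 = 4.
C2: E(K, 4) = 6; 12 ⊕ 6 = 10.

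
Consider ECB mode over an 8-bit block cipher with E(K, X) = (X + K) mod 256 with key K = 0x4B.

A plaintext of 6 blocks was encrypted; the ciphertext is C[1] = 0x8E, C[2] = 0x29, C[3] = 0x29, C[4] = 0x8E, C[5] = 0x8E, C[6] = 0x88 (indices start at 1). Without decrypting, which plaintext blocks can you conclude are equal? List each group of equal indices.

P[1] = P[4] = P[5]; P[2] = P[3]

ECB encrypts each block independently with the same key, so equal ciphertext blocks imply equal plaintext blocks.
C[1] = C[4] = C[5] = 0x8E, so P[1] = P[4] = P[5].
C[2] = C[3] = 0x29, so P[2] = P[3].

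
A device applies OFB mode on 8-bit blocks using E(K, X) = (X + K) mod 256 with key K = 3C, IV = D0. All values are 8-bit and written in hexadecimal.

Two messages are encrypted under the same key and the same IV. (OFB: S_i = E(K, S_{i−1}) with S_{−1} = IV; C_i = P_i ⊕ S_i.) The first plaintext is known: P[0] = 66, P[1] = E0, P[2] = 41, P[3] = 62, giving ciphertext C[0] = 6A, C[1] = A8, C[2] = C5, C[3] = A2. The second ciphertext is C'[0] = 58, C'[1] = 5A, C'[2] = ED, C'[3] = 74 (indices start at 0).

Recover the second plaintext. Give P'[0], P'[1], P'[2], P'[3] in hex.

In OFB with a reused IV, both messages share the same keystream S_i, so C_i ⊕ C'_i = P_i ⊕ P'_i and thus P'_i = P_i ⊕ C_i ⊕ C'_i.
P'[0]: 66 ⊕ 6A ⊕ 58 = 54.
P'[1]: E0 ⊕ A8 ⊕ 5A = 12.
P'[2]: 41 ⊕ C5 ⊕ ED = 69.
P'[3]: 62 ⊕ A2 ⊕ 74 = B4.

P'[0] = 54, P'[1] = 12, P'[2] = 69, P'[3] = B4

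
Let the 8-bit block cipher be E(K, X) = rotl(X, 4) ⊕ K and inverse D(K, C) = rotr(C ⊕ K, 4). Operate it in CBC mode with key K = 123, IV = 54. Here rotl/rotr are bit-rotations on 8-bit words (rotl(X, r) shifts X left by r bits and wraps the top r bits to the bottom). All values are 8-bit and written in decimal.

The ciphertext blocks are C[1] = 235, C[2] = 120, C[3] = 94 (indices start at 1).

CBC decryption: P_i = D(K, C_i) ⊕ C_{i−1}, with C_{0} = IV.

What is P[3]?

P[3]: D(K, 94) = 82; 82 ⊕ 120 = 42.

P[3] = 42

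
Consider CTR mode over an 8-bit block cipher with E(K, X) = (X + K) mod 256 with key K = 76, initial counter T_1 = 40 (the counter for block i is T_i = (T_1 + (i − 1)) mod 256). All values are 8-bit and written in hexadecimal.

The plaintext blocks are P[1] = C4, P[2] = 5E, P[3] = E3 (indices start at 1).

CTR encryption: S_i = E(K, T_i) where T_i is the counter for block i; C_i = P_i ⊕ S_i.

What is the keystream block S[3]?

B8

C[1]: T = 40, S = E(K, T) = B6; C4 ⊕ B6 = 72.
C[2]: T = 41, S = E(K, T) = B7; 5E ⊕ B7 = E9.
C[3]: T = 42, S = E(K, T) = B8; E3 ⊕ B8 = 5B.
So S[3] = B8.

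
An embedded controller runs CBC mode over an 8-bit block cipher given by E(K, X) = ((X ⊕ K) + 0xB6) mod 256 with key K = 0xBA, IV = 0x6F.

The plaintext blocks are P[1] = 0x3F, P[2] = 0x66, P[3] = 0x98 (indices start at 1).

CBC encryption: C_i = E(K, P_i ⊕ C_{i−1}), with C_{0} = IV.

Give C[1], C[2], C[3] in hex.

C[1]: P[1] ⊕ 0x6F = 0x50; E(K, 0x50) = 0xA0.
C[2]: P[2] ⊕ 0xA0 = 0xC6; E(K, 0xC6) = 0x32.
C[3]: P[3] ⊕ 0x32 = 0xAA; E(K, 0xAA) = 0xC6.

C[1] = 0xA0, C[2] = 0x32, C[3] = 0xC6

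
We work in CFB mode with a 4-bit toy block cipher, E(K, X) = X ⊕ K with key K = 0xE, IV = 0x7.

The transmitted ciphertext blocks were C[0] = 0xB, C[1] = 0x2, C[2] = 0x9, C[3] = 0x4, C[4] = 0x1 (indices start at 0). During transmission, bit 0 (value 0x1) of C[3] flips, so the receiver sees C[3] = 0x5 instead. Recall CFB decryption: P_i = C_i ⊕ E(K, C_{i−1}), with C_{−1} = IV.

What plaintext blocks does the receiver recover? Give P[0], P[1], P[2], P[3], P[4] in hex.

Only C[3] changed, to 0x5. In CFB, a change in C_i flips the same bit in P_i and garbles P_{i+1}. Decrypting the received ciphertext:
P[0]: E(K, 0x7) = 0x9; 0xB ⊕ 0x9 = 0x2.
P[1]: E(K, 0xB) = 0x5; 0x2 ⊕ 0x5 = 0x7.
P[2]: E(K, 0x2) = 0xC; 0x9 ⊕ 0xC = 0x5.
P[3]: E(K, 0x9) = 0x7; 0x5 ⊕ 0x7 = 0x2.
P[4]: E(K, 0x5) = 0xB; 0x1 ⊕ 0xB = 0xA.
Blocks that differ from the original plaintext: P[3], P[4].

P[0] = 0x2, P[1] = 0x7, P[2] = 0x5, P[3] = 0x2, P[4] = 0xA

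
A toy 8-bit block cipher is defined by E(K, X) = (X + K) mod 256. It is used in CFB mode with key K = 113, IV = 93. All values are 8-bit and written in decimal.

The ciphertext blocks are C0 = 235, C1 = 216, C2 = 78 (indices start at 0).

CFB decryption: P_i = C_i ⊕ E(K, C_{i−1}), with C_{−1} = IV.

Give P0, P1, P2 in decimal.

P0 = 37, P1 = 132, P2 = 7

P0: E(K, 93) = 206; 235 ⊕ 206 = 37.
P1: E(K, 235) = 92; 216 ⊕ 92 = 132.
P2: E(K, 216) = 73; 78 ⊕ 73 = 7.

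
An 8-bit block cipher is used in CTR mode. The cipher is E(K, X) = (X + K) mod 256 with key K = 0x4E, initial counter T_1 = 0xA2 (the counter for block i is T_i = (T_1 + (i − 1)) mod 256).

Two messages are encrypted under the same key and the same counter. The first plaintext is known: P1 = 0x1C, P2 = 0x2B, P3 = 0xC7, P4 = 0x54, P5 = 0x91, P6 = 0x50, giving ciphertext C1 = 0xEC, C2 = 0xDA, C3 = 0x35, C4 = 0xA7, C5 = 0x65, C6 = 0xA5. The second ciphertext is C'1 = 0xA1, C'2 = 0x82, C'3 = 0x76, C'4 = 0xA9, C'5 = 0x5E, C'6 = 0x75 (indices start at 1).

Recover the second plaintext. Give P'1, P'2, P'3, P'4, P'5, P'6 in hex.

In CTR with a reused counter, both messages share the same keystream S_i, so C_i ⊕ C'_i = P_i ⊕ P'_i and thus P'_i = P_i ⊕ C_i ⊕ C'_i.
P'1: 0x1C ⊕ 0xEC ⊕ 0xA1 = 0x51.
P'2: 0x2B ⊕ 0xDA ⊕ 0x82 = 0x73.
P'3: 0xC7 ⊕ 0x35 ⊕ 0x76 = 0x84.
P'4: 0x54 ⊕ 0xA7 ⊕ 0xA9 = 0x5A.
P'5: 0x91 ⊕ 0x65 ⊕ 0x5E = 0xAA.
P'6: 0x50 ⊕ 0xA5 ⊕ 0x75 = 0x80.

P'1 = 0x51, P'2 = 0x73, P'3 = 0x84, P'4 = 0x5A, P'5 = 0xAA, P'6 = 0x80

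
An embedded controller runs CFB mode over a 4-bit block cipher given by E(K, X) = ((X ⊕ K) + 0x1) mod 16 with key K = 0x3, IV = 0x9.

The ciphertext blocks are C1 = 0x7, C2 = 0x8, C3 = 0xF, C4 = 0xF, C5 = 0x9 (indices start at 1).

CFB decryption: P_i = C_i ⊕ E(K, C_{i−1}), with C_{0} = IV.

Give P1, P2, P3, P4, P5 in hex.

P1 = 0xC, P2 = 0xD, P3 = 0x3, P4 = 0x2, P5 = 0x4

P1: E(K, 0x9) = 0xB; 0x7 ⊕ 0xB = 0xC.
P2: E(K, 0x7) = 0x5; 0x8 ⊕ 0x5 = 0xD.
P3: E(K, 0x8) = 0xC; 0xF ⊕ 0xC = 0x3.
P4: E(K, 0xF) = 0xD; 0xF ⊕ 0xD = 0x2.
P5: E(K, 0xF) = 0xD; 0x9 ⊕ 0xD = 0x4.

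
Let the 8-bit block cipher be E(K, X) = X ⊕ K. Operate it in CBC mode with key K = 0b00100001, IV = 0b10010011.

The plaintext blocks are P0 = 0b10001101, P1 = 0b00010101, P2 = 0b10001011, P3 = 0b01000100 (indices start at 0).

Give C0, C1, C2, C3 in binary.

CBC encryption: C_i = E(K, P_i ⊕ C_{i−1}), with C_{−1} = IV.
C0: P0 ⊕ 0b10010011 = 0b00011110; E(K, 0b00011110) = 0b00111111.
C1: P1 ⊕ 0b00111111 = 0b00101010; E(K, 0b00101010) = 0b00001011.
C2: P2 ⊕ 0b00001011 = 0b10000000; E(K, 0b10000000) = 0b10100001.
C3: P3 ⊕ 0b10100001 = 0b11100101; E(K, 0b11100101) = 0b11000100.

C0 = 0b00111111, C1 = 0b00001011, C2 = 0b10100001, C3 = 0b11000100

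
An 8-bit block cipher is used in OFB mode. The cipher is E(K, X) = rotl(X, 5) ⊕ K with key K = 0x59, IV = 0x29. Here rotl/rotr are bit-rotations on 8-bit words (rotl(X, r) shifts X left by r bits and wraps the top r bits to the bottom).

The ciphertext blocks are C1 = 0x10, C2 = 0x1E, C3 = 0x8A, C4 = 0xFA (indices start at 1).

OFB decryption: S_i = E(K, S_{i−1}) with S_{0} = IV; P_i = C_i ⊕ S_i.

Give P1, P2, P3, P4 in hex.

P1 = 0x6C, P2 = 0xC8, P3 = 0x09, P4 = 0xD3

P1: S = E(K, 0x29) = 0x7C; 0x10 ⊕ 0x7C = 0x6C.
P2: S = E(K, 0x7C) = 0xD6; 0x1E ⊕ 0xD6 = 0xC8.
P3: S = E(K, 0xD6) = 0x83; 0x8A ⊕ 0x83 = 0x09.
P4: S = E(K, 0x83) = 0x29; 0xFA ⊕ 0x29 = 0xD3.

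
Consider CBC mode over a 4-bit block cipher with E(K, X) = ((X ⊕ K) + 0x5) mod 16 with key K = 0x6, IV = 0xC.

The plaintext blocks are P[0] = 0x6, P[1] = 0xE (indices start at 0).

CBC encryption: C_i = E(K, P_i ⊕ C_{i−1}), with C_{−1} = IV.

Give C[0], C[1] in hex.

C[0]: P[0] ⊕ 0xC = 0xA; E(K, 0xA) = 0x1.
C[1]: P[1] ⊕ 0x1 = 0xF; E(K, 0xF) = 0xE.

C[0] = 0x1, C[1] = 0xE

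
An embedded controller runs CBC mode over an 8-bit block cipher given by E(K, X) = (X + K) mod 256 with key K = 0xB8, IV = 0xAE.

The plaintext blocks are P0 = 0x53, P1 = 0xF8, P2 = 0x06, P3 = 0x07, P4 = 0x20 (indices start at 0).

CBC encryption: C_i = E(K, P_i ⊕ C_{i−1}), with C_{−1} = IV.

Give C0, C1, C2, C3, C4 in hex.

C0: P0 ⊕ 0xAE = 0xFD; E(K, 0xFD) = 0xB5.
C1: P1 ⊕ 0xB5 = 0x4D; E(K, 0x4D) = 0x05.
C2: P2 ⊕ 0x05 = 0x03; E(K, 0x03) = 0xBB.
C3: P3 ⊕ 0xBB = 0xBC; E(K, 0xBC) = 0x74.
C4: P4 ⊕ 0x74 = 0x54; E(K, 0x54) = 0x0C.

C0 = 0xB5, C1 = 0x05, C2 = 0xBB, C3 = 0x74, C4 = 0x0C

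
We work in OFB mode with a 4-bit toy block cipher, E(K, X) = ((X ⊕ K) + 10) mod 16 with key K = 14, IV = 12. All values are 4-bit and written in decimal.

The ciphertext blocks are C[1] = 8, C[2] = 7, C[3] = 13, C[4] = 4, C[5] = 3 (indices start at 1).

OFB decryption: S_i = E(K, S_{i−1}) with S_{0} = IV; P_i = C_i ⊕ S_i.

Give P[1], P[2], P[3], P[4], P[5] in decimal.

P[1] = 4, P[2] = 11, P[3] = 1, P[4] = 8, P[5] = 15

P[1]: S = E(K, 12) = 12; 8 ⊕ 12 = 4.
P[2]: S = E(K, 12) = 12; 7 ⊕ 12 = 11.
P[3]: S = E(K, 12) = 12; 13 ⊕ 12 = 1.
P[4]: S = E(K, 12) = 12; 4 ⊕ 12 = 8.
P[5]: S = E(K, 12) = 12; 3 ⊕ 12 = 15.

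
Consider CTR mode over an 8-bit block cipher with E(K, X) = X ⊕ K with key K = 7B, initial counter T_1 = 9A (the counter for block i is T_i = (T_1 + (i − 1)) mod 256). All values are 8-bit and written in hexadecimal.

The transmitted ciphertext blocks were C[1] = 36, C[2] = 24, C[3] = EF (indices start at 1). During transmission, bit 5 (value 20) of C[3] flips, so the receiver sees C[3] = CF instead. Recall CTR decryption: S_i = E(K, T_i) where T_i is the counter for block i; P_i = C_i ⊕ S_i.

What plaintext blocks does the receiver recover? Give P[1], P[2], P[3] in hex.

Only C[3] changed, to CF. In CTR, a change in C_i flips the same bit in P_i only; the keystream is unaffected. Decrypting the received ciphertext:
P[1]: T = 9A, S = E(K, T) = E1; 36 ⊕ E1 = D7.
P[2]: T = 9B, S = E(K, T) = E0; 24 ⊕ E0 = C4.
P[3]: T = 9C, S = E(K, T) = E7; CF ⊕ E7 = 28.
Blocks that differ from the original plaintext: P[3].

P[1] = D7, P[2] = C4, P[3] = 28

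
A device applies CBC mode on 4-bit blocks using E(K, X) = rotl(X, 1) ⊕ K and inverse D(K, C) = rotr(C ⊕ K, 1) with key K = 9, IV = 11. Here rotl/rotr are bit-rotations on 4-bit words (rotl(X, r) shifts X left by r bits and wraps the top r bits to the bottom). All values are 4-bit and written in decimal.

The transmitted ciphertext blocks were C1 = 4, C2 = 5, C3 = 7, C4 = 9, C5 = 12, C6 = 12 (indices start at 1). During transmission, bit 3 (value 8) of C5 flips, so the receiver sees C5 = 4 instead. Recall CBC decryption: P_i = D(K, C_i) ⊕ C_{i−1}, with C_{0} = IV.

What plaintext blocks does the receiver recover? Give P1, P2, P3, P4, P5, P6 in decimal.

Only C5 changed, to 4. In CBC, a change in C_i garbles P_i and flips the same bit in P_{i+1}. Decrypting the received ciphertext:
P1: D(K, 4) = 14; 14 ⊕ 11 = 5.
P2: D(K, 5) = 6; 6 ⊕ 4 = 2.
P3: D(K, 7) = 7; 7 ⊕ 5 = 2.
P4: D(K, 9) = 0; 0 ⊕ 7 = 7.
P5: D(K, 4) = 14; 14 ⊕ 9 = 7.
P6: D(K, 12) = 10; 10 ⊕ 4 = 14.
Blocks that differ from the original plaintext: P5, P6.

P1 = 5, P2 = 2, P3 = 2, P4 = 7, P5 = 7, P6 = 14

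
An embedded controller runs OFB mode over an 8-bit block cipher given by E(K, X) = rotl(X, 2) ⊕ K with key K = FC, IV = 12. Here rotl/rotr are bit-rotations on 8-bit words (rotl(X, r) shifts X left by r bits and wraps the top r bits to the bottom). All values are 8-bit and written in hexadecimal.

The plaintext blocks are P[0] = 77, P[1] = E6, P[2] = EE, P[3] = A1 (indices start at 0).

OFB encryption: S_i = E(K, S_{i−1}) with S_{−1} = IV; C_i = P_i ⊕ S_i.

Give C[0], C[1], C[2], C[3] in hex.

C[0]: S = E(K, 12) = B4; 77 ⊕ B4 = C3.
C[1]: S = E(K, B4) = 2E; E6 ⊕ 2E = C8.
C[2]: S = E(K, 2E) = 44; EE ⊕ 44 = AA.
C[3]: S = E(K, 44) = ED; A1 ⊕ ED = 4C.

C[0] = C3, C[1] = C8, C[2] = AA, C[3] = 4C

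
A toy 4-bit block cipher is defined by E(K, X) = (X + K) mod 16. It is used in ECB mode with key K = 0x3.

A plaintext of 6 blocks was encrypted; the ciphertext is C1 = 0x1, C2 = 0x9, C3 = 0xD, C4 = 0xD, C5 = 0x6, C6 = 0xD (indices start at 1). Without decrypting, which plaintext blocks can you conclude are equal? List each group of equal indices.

P3 = P4 = P6

ECB encrypts each block independently with the same key, so equal ciphertext blocks imply equal plaintext blocks.
C3 = C4 = C6 = 0xD, so P3 = P4 = P6.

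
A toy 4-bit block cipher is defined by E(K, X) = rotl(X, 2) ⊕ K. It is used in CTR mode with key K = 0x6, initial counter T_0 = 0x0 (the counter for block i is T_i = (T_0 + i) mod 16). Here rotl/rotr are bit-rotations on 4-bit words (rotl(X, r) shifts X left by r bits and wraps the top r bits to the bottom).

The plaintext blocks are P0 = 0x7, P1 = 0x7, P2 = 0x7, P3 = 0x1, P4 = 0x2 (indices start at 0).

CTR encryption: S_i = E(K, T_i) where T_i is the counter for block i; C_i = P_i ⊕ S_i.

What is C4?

C0: T = 0x0, S = E(K, T) = 0x6; 0x7 ⊕ 0x6 = 0x1.
C1: T = 0x1, S = E(K, T) = 0x2; 0x7 ⊕ 0x2 = 0x5.
C2: T = 0x2, S = E(K, T) = 0xE; 0x7 ⊕ 0xE = 0x9.
C3: T = 0x3, S = E(K, T) = 0xA; 0x1 ⊕ 0xA = 0xB.
C4: T = 0x4, S = E(K, T) = 0x7; 0x2 ⊕ 0x7 = 0x5.

C4 = 0x5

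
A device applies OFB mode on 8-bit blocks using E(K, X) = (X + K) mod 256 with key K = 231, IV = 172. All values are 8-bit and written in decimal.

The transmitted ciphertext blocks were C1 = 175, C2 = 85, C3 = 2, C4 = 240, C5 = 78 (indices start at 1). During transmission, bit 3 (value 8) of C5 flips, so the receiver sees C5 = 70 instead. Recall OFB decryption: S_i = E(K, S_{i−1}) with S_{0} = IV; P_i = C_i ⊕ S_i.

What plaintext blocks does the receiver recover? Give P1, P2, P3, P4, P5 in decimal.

P1 = 60, P2 = 47, P3 = 99, P4 = 184, P5 = 105

Only C5 changed, to 70. In OFB, a change in C_i flips the same bit in P_i only; the keystream is unaffected. Decrypting the received ciphertext:
P1: S = E(K, 172) = 147; 175 ⊕ 147 = 60.
P2: S = E(K, 147) = 122; 85 ⊕ 122 = 47.
P3: S = E(K, 122) = 97; 2 ⊕ 97 = 99.
P4: S = E(K, 97) = 72; 240 ⊕ 72 = 184.
P5: S = E(K, 72) = 47; 70 ⊕ 47 = 105.
Blocks that differ from the original plaintext: P5.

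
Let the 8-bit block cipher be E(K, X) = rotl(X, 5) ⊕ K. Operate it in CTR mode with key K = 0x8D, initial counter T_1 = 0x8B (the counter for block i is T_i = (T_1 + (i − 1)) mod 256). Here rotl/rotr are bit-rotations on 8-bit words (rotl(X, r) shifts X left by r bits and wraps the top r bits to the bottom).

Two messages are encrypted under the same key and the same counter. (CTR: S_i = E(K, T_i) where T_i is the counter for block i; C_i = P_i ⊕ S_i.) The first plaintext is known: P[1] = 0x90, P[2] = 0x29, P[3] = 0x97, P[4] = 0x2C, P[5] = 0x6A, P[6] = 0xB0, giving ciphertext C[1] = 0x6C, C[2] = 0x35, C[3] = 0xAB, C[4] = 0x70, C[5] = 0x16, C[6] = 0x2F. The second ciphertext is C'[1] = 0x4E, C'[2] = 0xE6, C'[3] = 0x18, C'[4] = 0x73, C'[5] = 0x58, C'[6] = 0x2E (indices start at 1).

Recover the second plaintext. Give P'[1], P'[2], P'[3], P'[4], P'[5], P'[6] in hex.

P'[1] = 0xB2, P'[2] = 0xFA, P'[3] = 0x24, P'[4] = 0x2F, P'[5] = 0x24, P'[6] = 0xB1

In CTR with a reused counter, both messages share the same keystream S_i, so C_i ⊕ C'_i = P_i ⊕ P'_i and thus P'_i = P_i ⊕ C_i ⊕ C'_i.
P'[1]: 0x90 ⊕ 0x6C ⊕ 0x4E = 0xB2.
P'[2]: 0x29 ⊕ 0x35 ⊕ 0xE6 = 0xFA.
P'[3]: 0x97 ⊕ 0xAB ⊕ 0x18 = 0x24.
P'[4]: 0x2C ⊕ 0x70 ⊕ 0x73 = 0x2F.
P'[5]: 0x6A ⊕ 0x16 ⊕ 0x58 = 0x24.
P'[6]: 0xB0 ⊕ 0x2F ⊕ 0x2E = 0xB1.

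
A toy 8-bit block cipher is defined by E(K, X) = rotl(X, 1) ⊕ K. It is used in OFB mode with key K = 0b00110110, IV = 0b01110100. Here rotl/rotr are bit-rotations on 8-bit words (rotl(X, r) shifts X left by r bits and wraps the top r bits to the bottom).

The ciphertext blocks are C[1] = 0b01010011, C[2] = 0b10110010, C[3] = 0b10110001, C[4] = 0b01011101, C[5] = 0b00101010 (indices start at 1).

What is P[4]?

P[4] = 0b00101001

OFB decryption: S_i = E(K, S_{i−1}) with S_{0} = IV; P_i = C_i ⊕ S_i.
P[1]: S = E(K, 0b01110100) = 0b11011110; 0b01010011 ⊕ 0b11011110 = 0b10001101.
P[2]: S = E(K, 0b11011110) = 0b10001011; 0b10110010 ⊕ 0b10001011 = 0b00111001.
P[3]: S = E(K, 0b10001011) = 0b00100001; 0b10110001 ⊕ 0b00100001 = 0b10010000.
P[4]: S = E(K, 0b00100001) = 0b01110100; 0b01011101 ⊕ 0b01110100 = 0b00101001.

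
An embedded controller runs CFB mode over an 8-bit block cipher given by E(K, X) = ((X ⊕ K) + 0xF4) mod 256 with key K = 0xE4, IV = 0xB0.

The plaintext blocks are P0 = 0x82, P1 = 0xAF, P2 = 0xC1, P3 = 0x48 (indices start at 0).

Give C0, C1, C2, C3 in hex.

C0 = 0xCA, C1 = 0x8D, C2 = 0x9C, C3 = 0x24

CFB encryption: C_i = P_i ⊕ E(K, C_{i−1}), with C_{−1} = IV.
C0: E(K, 0xB0) = 0x48; 0x82 ⊕ 0x48 = 0xCA.
C1: E(K, 0xCA) = 0x22; 0xAF ⊕ 0x22 = 0x8D.
C2: E(K, 0x8D) = 0x5D; 0xC1 ⊕ 0x5D = 0x9C.
C3: E(K, 0x9C) = 0x6C; 0x48 ⊕ 0x6C = 0x24.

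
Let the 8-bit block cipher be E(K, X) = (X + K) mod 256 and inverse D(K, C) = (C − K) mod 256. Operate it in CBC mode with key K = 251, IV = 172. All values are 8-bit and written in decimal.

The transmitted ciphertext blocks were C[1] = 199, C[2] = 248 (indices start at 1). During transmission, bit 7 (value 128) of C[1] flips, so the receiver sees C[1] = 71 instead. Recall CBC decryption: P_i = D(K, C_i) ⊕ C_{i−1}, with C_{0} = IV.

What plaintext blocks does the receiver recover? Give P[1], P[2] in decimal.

Only C[1] changed, to 71. In CBC, a change in C_i garbles P_i and flips the same bit in P_{i+1}. Decrypting the received ciphertext:
P[1]: D(K, 71) = 76; 76 ⊕ 172 = 224.
P[2]: D(K, 248) = 253; 253 ⊕ 71 = 186.
Blocks that differ from the original plaintext: P[1], P[2].

P[1] = 224, P[2] = 186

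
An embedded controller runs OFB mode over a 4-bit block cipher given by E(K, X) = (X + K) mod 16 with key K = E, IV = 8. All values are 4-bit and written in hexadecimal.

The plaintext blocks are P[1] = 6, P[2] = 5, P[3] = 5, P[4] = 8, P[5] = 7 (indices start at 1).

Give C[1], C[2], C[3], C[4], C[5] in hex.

OFB encryption: S_i = E(K, S_{i−1}) with S_{0} = IV; C_i = P_i ⊕ S_i.
C[1]: S = E(K, 8) = 6; 6 ⊕ 6 = 0.
C[2]: S = E(K, 6) = 4; 5 ⊕ 4 = 1.
C[3]: S = E(K, 4) = 2; 5 ⊕ 2 = 7.
C[4]: S = E(K, 2) = 0; 8 ⊕ 0 = 8.
C[5]: S = E(K, 0) = E; 7 ⊕ E = 9.

C[1] = 0, C[2] = 1, C[3] = 7, C[4] = 8, C[5] = 9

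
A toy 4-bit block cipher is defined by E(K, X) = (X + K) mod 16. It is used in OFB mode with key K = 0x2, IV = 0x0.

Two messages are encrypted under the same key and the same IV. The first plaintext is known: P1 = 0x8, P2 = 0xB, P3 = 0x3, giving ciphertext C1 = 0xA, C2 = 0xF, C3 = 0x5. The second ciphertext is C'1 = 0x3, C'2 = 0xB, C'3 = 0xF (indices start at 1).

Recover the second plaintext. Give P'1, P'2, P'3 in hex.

In OFB with a reused IV, both messages share the same keystream S_i, so C_i ⊕ C'_i = P_i ⊕ P'_i and thus P'_i = P_i ⊕ C_i ⊕ C'_i.
P'1: 0x8 ⊕ 0xA ⊕ 0x3 = 0x1.
P'2: 0xB ⊕ 0xF ⊕ 0xB = 0xF.
P'3: 0x3 ⊕ 0x5 ⊕ 0xF = 0x9.

P'1 = 0x1, P'2 = 0xF, P'3 = 0x9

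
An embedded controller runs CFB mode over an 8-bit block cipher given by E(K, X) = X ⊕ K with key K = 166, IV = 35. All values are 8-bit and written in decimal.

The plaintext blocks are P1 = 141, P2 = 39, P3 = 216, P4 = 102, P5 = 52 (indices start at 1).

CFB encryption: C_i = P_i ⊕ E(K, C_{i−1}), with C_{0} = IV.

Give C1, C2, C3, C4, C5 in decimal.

C1: E(K, 35) = 133; 141 ⊕ 133 = 8.
C2: E(K, 8) = 174; 39 ⊕ 174 = 137.
C3: E(K, 137) = 47; 216 ⊕ 47 = 247.
C4: E(K, 247) = 81; 102 ⊕ 81 = 55.
C5: E(K, 55) = 145; 52 ⊕ 145 = 165.

C1 = 8, C2 = 137, C3 = 247, C4 = 55, C5 = 165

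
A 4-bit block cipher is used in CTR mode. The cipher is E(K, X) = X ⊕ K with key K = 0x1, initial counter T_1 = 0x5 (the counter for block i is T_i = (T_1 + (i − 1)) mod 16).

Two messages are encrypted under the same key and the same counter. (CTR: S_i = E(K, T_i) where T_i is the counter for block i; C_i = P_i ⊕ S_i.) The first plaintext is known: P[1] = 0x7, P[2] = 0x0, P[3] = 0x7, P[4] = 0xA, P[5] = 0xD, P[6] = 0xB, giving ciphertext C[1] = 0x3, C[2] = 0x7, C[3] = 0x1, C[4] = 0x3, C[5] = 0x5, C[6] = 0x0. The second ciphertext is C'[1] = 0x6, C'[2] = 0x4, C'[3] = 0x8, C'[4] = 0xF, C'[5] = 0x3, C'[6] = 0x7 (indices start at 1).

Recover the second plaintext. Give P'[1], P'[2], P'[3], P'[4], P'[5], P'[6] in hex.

In CTR with a reused counter, both messages share the same keystream S_i, so C_i ⊕ C'_i = P_i ⊕ P'_i and thus P'_i = P_i ⊕ C_i ⊕ C'_i.
P'[1]: 0x7 ⊕ 0x3 ⊕ 0x6 = 0x2.
P'[2]: 0x0 ⊕ 0x7 ⊕ 0x4 = 0x3.
P'[3]: 0x7 ⊕ 0x1 ⊕ 0x8 = 0xE.
P'[4]: 0xA ⊕ 0x3 ⊕ 0xF = 0x6.
P'[5]: 0xD ⊕ 0x5 ⊕ 0x3 = 0xB.
P'[6]: 0xB ⊕ 0x0 ⊕ 0x7 = 0xC.

P'[1] = 0x2, P'[2] = 0x3, P'[3] = 0xE, P'[4] = 0x6, P'[5] = 0xB, P'[6] = 0xC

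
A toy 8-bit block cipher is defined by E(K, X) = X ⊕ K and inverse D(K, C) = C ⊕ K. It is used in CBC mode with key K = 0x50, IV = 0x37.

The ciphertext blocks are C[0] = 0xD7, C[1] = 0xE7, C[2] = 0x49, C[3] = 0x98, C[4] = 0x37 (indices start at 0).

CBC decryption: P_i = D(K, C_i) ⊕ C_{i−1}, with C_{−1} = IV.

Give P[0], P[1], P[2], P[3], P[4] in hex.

P[0] = 0xB0, P[1] = 0x60, P[2] = 0xFE, P[3] = 0x81, P[4] = 0xFF

P[0]: D(K, 0xD7) = 0x87; 0x87 ⊕ 0x37 = 0xB0.
P[1]: D(K, 0xE7) = 0xB7; 0xB7 ⊕ 0xD7 = 0x60.
P[2]: D(K, 0x49) = 0x19; 0x19 ⊕ 0xE7 = 0xFE.
P[3]: D(K, 0x98) = 0xC8; 0xC8 ⊕ 0x49 = 0x81.
P[4]: D(K, 0x37) = 0x67; 0x67 ⊕ 0x98 = 0xFF.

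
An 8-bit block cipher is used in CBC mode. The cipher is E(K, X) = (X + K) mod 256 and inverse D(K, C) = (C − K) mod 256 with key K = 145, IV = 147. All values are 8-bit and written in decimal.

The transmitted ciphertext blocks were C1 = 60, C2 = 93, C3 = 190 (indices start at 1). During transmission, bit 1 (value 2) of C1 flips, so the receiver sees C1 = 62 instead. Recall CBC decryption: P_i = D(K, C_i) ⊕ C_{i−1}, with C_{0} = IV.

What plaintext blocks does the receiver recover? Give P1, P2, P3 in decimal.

Only C1 changed, to 62. In CBC, a change in C_i garbles P_i and flips the same bit in P_{i+1}. Decrypting the received ciphertext:
P1: D(K, 62) = 173; 173 ⊕ 147 = 62.
P2: D(K, 93) = 204; 204 ⊕ 62 = 242.
P3: D(K, 190) = 45; 45 ⊕ 93 = 112.
Blocks that differ from the original plaintext: P1, P2.

P1 = 62, P2 = 242, P3 = 112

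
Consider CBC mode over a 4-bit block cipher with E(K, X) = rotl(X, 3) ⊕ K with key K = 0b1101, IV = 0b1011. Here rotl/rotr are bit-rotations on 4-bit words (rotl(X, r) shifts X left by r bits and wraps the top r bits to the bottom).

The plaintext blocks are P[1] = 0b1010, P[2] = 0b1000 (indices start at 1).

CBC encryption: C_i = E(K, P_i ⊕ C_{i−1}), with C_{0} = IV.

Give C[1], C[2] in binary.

C[1]: P[1] ⊕ 0b1011 = 0b0001; E(K, 0b0001) = 0b0101.
C[2]: P[2] ⊕ 0b0101 = 0b1101; E(K, 0b1101) = 0b0011.

C[1] = 0b0101, C[2] = 0b0011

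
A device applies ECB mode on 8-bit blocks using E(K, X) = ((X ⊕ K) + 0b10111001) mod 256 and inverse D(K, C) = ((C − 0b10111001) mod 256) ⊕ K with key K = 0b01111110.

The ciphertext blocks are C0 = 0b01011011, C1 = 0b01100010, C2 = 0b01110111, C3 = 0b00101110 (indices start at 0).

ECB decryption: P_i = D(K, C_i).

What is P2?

P2: D(K, 0b01110111) = 0b11000000.

P2 = 0b11000000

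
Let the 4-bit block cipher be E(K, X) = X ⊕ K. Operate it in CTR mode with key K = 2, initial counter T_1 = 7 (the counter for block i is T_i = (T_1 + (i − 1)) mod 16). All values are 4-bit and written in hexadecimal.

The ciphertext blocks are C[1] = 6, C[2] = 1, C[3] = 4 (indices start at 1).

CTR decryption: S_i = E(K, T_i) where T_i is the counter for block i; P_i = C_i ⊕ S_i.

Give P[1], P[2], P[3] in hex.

P[1]: T = 7, S = E(K, T) = 5; 6 ⊕ 5 = 3.
P[2]: T = 8, S = E(K, T) = A; 1 ⊕ A = B.
P[3]: T = 9, S = E(K, T) = B; 4 ⊕ B = F.

P[1] = 3, P[2] = B, P[3] = F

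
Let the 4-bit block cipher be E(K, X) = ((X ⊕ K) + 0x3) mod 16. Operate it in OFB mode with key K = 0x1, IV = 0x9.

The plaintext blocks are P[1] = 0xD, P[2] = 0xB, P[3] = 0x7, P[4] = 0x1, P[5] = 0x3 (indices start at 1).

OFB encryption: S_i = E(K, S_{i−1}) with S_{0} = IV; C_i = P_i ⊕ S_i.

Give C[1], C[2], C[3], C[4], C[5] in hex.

C[1]: S = E(K, 0x9) = 0xB; 0xD ⊕ 0xB = 0x6.
C[2]: S = E(K, 0xB) = 0xD; 0xB ⊕ 0xD = 0x6.
C[3]: S = E(K, 0xD) = 0xF; 0x7 ⊕ 0xF = 0x8.
C[4]: S = E(K, 0xF) = 0x1; 0x1 ⊕ 0x1 = 0x0.
C[5]: S = E(K, 0x1) = 0x3; 0x3 ⊕ 0x3 = 0x0.

C[1] = 0x6, C[2] = 0x6, C[3] = 0x8, C[4] = 0x0, C[5] = 0x0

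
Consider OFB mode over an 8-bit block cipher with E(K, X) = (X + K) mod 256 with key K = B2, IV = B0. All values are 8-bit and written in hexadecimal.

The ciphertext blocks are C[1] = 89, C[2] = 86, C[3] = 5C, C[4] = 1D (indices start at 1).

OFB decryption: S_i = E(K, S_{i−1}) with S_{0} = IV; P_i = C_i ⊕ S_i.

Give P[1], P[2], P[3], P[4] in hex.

P[1]: S = E(K, B0) = 62; 89 ⊕ 62 = EB.
P[2]: S = E(K, 62) = 14; 86 ⊕ 14 = 92.
P[3]: S = E(K, 14) = C6; 5C ⊕ C6 = 9A.
P[4]: S = E(K, C6) = 78; 1D ⊕ 78 = 65.

P[1] = EB, P[2] = 92, P[3] = 9A, P[4] = 65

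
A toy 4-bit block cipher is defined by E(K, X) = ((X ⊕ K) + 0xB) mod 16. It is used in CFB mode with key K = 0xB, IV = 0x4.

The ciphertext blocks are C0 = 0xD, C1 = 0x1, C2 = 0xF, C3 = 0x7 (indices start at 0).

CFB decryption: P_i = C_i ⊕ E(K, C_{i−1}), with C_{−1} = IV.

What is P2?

P2: E(K, 0x1) = 0x5; 0xF ⊕ 0x5 = 0xA.

P2 = 0xA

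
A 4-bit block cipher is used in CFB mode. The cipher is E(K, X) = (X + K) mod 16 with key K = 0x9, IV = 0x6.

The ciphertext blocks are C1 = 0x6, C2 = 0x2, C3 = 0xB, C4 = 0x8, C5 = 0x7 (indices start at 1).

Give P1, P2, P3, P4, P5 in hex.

P1 = 0x9, P2 = 0xD, P3 = 0x0, P4 = 0xC, P5 = 0x6

CFB decryption: P_i = C_i ⊕ E(K, C_{i−1}), with C_{0} = IV.
P1: E(K, 0x6) = 0xF; 0x6 ⊕ 0xF = 0x9.
P2: E(K, 0x6) = 0xF; 0x2 ⊕ 0xF = 0xD.
P3: E(K, 0x2) = 0xB; 0xB ⊕ 0xB = 0x0.
P4: E(K, 0xB) = 0x4; 0x8 ⊕ 0x4 = 0xC.
P5: E(K, 0x8) = 0x1; 0x7 ⊕ 0x1 = 0x6.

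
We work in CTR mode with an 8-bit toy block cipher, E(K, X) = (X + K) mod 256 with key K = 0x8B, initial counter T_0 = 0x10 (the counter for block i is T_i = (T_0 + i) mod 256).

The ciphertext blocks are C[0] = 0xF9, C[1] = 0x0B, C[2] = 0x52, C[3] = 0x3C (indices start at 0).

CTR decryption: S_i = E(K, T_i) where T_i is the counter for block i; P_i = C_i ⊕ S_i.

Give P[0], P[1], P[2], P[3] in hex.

P[0]: T = 0x10, S = E(K, T) = 0x9B; 0xF9 ⊕ 0x9B = 0x62.
P[1]: T = 0x11, S = E(K, T) = 0x9C; 0x0B ⊕ 0x9C = 0x97.
P[2]: T = 0x12, S = E(K, T) = 0x9D; 0x52 ⊕ 0x9D = 0xCF.
P[3]: T = 0x13, S = E(K, T) = 0x9E; 0x3C ⊕ 0x9E = 0xA2.

P[0] = 0x62, P[1] = 0x97, P[2] = 0xCF, P[3] = 0xA2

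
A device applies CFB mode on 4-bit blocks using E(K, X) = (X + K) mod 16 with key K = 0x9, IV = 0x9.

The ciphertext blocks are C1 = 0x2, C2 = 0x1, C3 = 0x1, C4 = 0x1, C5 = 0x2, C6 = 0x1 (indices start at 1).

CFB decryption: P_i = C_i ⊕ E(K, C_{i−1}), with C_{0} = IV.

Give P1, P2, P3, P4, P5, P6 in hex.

P1: E(K, 0x9) = 0x2; 0x2 ⊕ 0x2 = 0x0.
P2: E(K, 0x2) = 0xB; 0x1 ⊕ 0xB = 0xA.
P3: E(K, 0x1) = 0xA; 0x1 ⊕ 0xA = 0xB.
P4: E(K, 0x1) = 0xA; 0x1 ⊕ 0xA = 0xB.
P5: E(K, 0x1) = 0xA; 0x2 ⊕ 0xA = 0x8.
P6: E(K, 0x2) = 0xB; 0x1 ⊕ 0xB = 0xA.

P1 = 0x0, P2 = 0xA, P3 = 0xB, P4 = 0xB, P5 = 0x8, P6 = 0xA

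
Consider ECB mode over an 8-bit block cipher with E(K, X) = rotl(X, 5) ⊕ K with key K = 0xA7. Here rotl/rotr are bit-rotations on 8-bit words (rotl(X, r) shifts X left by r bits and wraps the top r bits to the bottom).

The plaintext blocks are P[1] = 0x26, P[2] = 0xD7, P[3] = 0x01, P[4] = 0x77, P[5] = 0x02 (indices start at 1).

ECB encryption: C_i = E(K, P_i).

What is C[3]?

C[3]: E(K, 0x01) = 0x87.

C[3] = 0x87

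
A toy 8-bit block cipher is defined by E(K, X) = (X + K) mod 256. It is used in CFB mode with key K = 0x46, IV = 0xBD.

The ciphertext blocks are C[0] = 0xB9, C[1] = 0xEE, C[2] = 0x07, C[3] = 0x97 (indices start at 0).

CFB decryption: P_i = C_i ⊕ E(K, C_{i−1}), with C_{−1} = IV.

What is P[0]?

P[0] = 0xBA

P[0]: E(K, 0xBD) = 0x03; 0xB9 ⊕ 0x03 = 0xBA.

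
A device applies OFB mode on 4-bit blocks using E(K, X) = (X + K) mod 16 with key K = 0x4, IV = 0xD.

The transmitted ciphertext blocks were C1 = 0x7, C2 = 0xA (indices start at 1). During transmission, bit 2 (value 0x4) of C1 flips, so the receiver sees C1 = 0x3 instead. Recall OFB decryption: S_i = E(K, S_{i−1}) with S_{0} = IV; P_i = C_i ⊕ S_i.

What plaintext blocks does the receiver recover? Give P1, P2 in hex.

P1 = 0x2, P2 = 0xF

Only C1 changed, to 0x3. In OFB, a change in C_i flips the same bit in P_i only; the keystream is unaffected. Decrypting the received ciphertext:
P1: S = E(K, 0xD) = 0x1; 0x3 ⊕ 0x1 = 0x2.
P2: S = E(K, 0x1) = 0x5; 0xA ⊕ 0x5 = 0xF.
Blocks that differ from the original plaintext: P1.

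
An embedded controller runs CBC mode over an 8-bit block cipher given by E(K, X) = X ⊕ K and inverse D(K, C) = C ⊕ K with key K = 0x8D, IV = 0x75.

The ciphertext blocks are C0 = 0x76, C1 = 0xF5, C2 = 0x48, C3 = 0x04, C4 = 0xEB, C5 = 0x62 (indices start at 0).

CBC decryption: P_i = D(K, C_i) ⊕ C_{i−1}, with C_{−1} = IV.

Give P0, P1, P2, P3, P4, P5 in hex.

P0: D(K, 0x76) = 0xFB; 0xFB ⊕ 0x75 = 0x8E.
P1: D(K, 0xF5) = 0x78; 0x78 ⊕ 0x76 = 0x0E.
P2: D(K, 0x48) = 0xC5; 0xC5 ⊕ 0xF5 = 0x30.
P3: D(K, 0x04) = 0x89; 0x89 ⊕ 0x48 = 0xC1.
P4: D(K, 0xEB) = 0x66; 0x66 ⊕ 0x04 = 0x62.
P5: D(K, 0x62) = 0xEF; 0xEF ⊕ 0xEB = 0x04.

P0 = 0x8E, P1 = 0x0E, P2 = 0x30, P3 = 0xC1, P4 = 0x62, P5 = 0x04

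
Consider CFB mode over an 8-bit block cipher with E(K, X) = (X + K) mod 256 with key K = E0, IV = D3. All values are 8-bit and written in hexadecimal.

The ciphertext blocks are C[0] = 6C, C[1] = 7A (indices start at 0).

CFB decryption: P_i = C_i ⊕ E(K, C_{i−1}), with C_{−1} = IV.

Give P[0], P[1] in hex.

P[0]: E(K, D3) = B3; 6C ⊕ B3 = DF.
P[1]: E(K, 6C) = 4C; 7A ⊕ 4C = 36.

P[0] = DF, P[1] = 36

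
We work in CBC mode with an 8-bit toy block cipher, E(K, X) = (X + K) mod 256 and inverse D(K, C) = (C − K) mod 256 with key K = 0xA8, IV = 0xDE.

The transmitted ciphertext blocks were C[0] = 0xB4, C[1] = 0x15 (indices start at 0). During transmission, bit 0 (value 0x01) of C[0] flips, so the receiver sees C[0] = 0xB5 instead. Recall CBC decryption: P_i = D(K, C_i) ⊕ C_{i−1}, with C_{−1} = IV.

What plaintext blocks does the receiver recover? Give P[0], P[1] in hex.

P[0] = 0xD3, P[1] = 0xD8

Only C[0] changed, to 0xB5. In CBC, a change in C_i garbles P_i and flips the same bit in P_{i+1}. Decrypting the received ciphertext:
P[0]: D(K, 0xB5) = 0x0D; 0x0D ⊕ 0xDE = 0xD3.
P[1]: D(K, 0x15) = 0x6D; 0x6D ⊕ 0xB5 = 0xD8.
Blocks that differ from the original plaintext: P[0], P[1].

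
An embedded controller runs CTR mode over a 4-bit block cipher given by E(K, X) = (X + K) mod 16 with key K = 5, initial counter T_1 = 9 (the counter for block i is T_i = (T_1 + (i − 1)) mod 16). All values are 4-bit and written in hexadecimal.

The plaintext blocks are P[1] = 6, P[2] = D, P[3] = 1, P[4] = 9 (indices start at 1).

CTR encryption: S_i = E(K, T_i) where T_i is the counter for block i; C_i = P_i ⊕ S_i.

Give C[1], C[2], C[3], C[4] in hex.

C[1]: T = 9, S = E(K, T) = E; 6 ⊕ E = 8.
C[2]: T = A, S = E(K, T) = F; D ⊕ F = 2.
C[3]: T = B, S = E(K, T) = 0; 1 ⊕ 0 = 1.
C[4]: T = C, S = E(K, T) = 1; 9 ⊕ 1 = 8.

C[1] = 8, C[2] = 2, C[3] = 1, C[4] = 8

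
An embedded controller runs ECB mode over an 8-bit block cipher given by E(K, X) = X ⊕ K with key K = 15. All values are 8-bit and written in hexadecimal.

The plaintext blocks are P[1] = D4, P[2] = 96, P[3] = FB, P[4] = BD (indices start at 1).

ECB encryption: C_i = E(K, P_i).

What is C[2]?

C[2]: E(K, 96) = 83.

C[2] = 83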